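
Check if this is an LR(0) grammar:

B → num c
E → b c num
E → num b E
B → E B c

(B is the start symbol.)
Yes, the grammar is LR(0)

A grammar is LR(0) if no state in the canonical LR(0) collection has:
  - both a shift item (dot before a terminal) and a complete item (shift-reduce conflict), or
  - two or more complete items (reduce-reduce conflict; the accept item [B' → B .] counts as a complete item here).

Augment with B' → B and build the canonical LR(0) collection (I0 = CLOSURE({[B' → . B]}), then GOTO on every symbol after a dot until no new states appear). It has 13 states:
  I0: { [B → . E B c], [B → . num c], [B' → . B], [E → . b c num], [E → . num b E] }  — shift
  I1: { [B' → B .] }  — accept
  I2: { [B → . E B c], [B → . num c], [B → E . B c], [E → . b c num], [E → . num b E] }  — shift
  I3: { [E → b . c num] }  — shift
  I4: { [B → num . c], [E → num . b E] }  — shift
  I5: { [E → . b c num], [E → . num b E], [E → num b . E] }  — shift
  I6: { [B → num c .] }  — reduce
  I7: { [E → num b E .] }  — reduce
  I8: { [E → num . b E] }  — shift
  I9: { [E → b c . num] }  — shift
  I10: { [E → b c num .] }  — reduce
  I11: { [B → E B . c] }  — shift
  I12: { [B → E B c .] }  — reduce

Every state is either a pure shift/goto state or contains exactly one complete item and nothing to shift — no conflicts. The grammar is LR(0).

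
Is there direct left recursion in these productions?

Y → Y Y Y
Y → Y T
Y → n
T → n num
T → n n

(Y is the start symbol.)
Direct left recursion occurs when N → N α for some non-terminal N (the right-hand side begins with the left-hand side itself).

Y → Y Y Y: LEFT RECURSIVE (starts with Y)
Y → Y T: LEFT RECURSIVE (starts with Y)
Y → n: starts with n
T → n num: starts with n
T → n n: starts with n

The grammar has direct left recursion on: Y.

Answer: Yes, Y is left-recursive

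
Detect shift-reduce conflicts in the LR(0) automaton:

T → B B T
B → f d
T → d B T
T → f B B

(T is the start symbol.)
No shift-reduce conflicts

Augment with T' → T and build the canonical LR(0) collection (I0 = CLOSURE({[T' → . T]}), then GOTO on every symbol after a dot until no new states appear). It has 13 states:
  I0: { [B → . f d], [T → . B B T], [T → . d B T], [T → . f B B], [T' → . T] }  — shift
  I1: { [B → . f d], [T → B . B T] }  — shift
  I2: { [T' → T .] }  — accept
  I3: { [B → . f d], [T → d . B T] }  — shift
  I4: { [B → . f d], [B → f . d], [T → f . B B] }  — shift
  I5: { [B → . f d], [T → f B . B] }  — shift
  I6: { [B → f d .] }  — reduce
  I7: { [B → f . d] }  — shift
  I8: { [T → f B B .] }  — reduce
  I9: { [B → . f d], [T → . B B T], [T → . d B T], [T → . f B B], [T → d B . T] }  — shift
  I10: { [T → d B T .] }  — reduce
  I11: { [B → . f d], [T → . B B T], [T → . d B T], [T → . f B B], [T → B B . T] }  — shift
  I12: { [T → B B T .] }  — reduce

No state contains both a complete item and a shift item.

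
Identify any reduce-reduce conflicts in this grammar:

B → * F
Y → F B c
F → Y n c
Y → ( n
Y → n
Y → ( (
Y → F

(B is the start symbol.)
Yes — I4: [B → * F .] vs [Y → F .]

A reduce-reduce conflict occurs when an LR(0) state has two complete items [A → α .] and [B → β .] — both call for a reduction, and with no lookahead the parser cannot choose between them.

Augment with B' → B and build the canonical LR(0) collection (I0 = CLOSURE({[B' → . B]}), then GOTO on every symbol after a dot until no new states appear). It has 13 states:
  I0: { [B → . * F], [B' → . B] }  — shift
  I1: { [B → * . F], [F → . Y n c], [Y → . ( (], [Y → . ( n], [Y → . F B c], [Y → . F], [Y → . n] }  — shift
  I2: { [B' → B .] }  — accept
  I3: { [Y → ( . (], [Y → ( . n] }  — shift
  I4: { [B → * F .], [B → . * F], [Y → F . B c], [Y → F .] }  — shift, 2 reduces
  I5: { [F → Y . n c] }  — shift
  I6: { [Y → n .] }  — reduce
  I7: { [F → Y n . c] }  — shift
  I8: { [F → Y n c .] }  — reduce
  I9: { [Y → F B . c] }  — shift
  I10: { [Y → F B c .] }  — reduce
  I11: { [Y → ( ( .] }  — reduce
  I12: { [Y → ( n .] }  — reduce

I4 contains complete items [B → * F .], [Y → F .] — reduce-reduce conflict.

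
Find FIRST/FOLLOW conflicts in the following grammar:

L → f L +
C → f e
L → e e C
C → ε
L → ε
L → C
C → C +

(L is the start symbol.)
Yes. L → C with FOLLOW(L) on { '+' }; C → C '+' with FOLLOW(C) on { '+' }

A FIRST/FOLLOW conflict occurs when a non-terminal N has a nullable alternative N → β (β ⇒* ε) and another alternative N → α with FIRST(α) ∩ FOLLOW(N) ≠ ∅: on such a lookahead the parser cannot decide between expanding α and letting N vanish via β.

Nullable non-terminals: C, L.
FIRST sets used below: FIRST(C) = { '+', 'f', ε }

C: nullable alternative(s) C → ε; FOLLOW(C) = { $, '+' }
  C → f e: FIRST \ {ε} = { 'f' } — disjoint from FOLLOW(C)
  C → ε: FIRST \ {ε} = { } — this is the only nullable alternative, skip
  C → C +: FIRST \ {ε} = { '+', 'f' } — overlaps FOLLOW(C) on { '+' }: CONFLICT

L: nullable alternative(s) L → ε, L → C; FOLLOW(L) = { $, '+' }
  L → f L +: FIRST \ {ε} = { 'f' } — disjoint from FOLLOW(L)
  L → e e C: FIRST \ {ε} = { 'e' } — disjoint from FOLLOW(L)
  L → ε: FIRST \ {ε} = { } — disjoint from FOLLOW(L)
  L → C: FIRST \ {ε} = { '+', 'f' } — overlaps FOLLOW(L) on { '+' }: CONFLICT

So the grammar has 2 FIRST/FOLLOW conflicts (marked CONFLICT above).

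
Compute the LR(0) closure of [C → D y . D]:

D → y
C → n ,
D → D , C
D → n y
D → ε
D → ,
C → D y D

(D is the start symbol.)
Start with: [C → D y . D]
  [C → D y . D] has the dot before D: add [D → . y], [D → . D , C], [D → . n y], [D → .], [D → . ,]
No further items can be added.

CLOSURE = { [C → D y . D], [D → . ,], [D → . D , C], [D → . n y], [D → . y], [D → .] }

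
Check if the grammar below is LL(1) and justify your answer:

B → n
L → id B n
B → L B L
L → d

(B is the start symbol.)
A grammar is LL(1) if for each non-terminal N with multiple productions, the predict sets of those productions are pairwise disjoint, where PREDICT(N → α) = (FIRST(α) \ {ε}) ∪ (FOLLOW(N) if α ⇒* ε).

Relevant sets:
  FIRST(L) = { 'd', 'id' }

For B:
  PREDICT(B → n) = { 'n' }
  PREDICT(B → L B L) = { 'd', 'id' }
For L:
  PREDICT(L → id B n) = { 'id' }
  PREDICT(L → d) = { 'd' }

All predict sets are disjoint. The grammar IS LL(1).

Answer: Yes, the grammar is LL(1).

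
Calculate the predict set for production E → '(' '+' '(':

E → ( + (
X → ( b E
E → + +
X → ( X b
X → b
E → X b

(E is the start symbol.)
{ '(' }

PREDICT(E → '(' '+' '(') = (FIRST(RHS) \ {ε}) ∪ (FOLLOW(E) if ε ∈ FIRST(RHS), i.e. RHS ⇒* ε)
FIRST('(' '+' '(') = { '(' }
ε ∉ FIRST('(' '+' '('), so FOLLOW(E) is not added.
PREDICT(E → '(' '+' '(') = { '(' }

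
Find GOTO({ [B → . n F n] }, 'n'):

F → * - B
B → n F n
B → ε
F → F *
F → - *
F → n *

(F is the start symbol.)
GOTO(I, 'n') = CLOSURE({ [A → αX.β] : [A → α.Xβ] ∈ I, X = 'n' })

Items with dot before 'n', with the dot advanced:
  [B → . n F n] → [B → n . F n]
Closure of the advanced items:
  [B → n . F n] has the dot before F: add [F → . * - B], [F → . F *], [F → . - *], [F → . n *]

GOTO = { [B → n . F n], [F → . * - B], [F → . - *], [F → . F *], [F → . n *] }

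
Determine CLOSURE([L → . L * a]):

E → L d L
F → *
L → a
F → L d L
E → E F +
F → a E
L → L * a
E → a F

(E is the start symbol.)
To compute CLOSURE, for each item [A → α.Bβ] where B is a non-terminal, add [B → .γ] for all productions B → γ; repeat for the newly added items until nothing changes.

Start with: [L → . L * a]
  [L → . L * a] has the dot before L: add [L → . a]
No further items can be added.

CLOSURE = { [L → . L * a], [L → . a] }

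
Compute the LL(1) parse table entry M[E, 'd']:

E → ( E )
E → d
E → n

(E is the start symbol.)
To find M[E, 'd'], we find productions for E where 'd' is in the predict set (PREDICT(N → α) = (FIRST(α) \ {ε}) ∪ (FOLLOW(N) if α ⇒* ε)).

E → ( E ): PREDICT = { '(' }
E → d: PREDICT = { 'd' }
  'd' is in predict set, so this production goes in M[E, 'd']
E → n: PREDICT = { 'n' }

M[E, 'd'] = E → d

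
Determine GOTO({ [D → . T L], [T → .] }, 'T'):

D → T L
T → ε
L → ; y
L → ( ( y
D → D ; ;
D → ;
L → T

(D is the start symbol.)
{ [D → T . L], [L → . ( ( y], [L → . ; y], [L → . T], [T → .] }

GOTO(I, 'T') = CLOSURE({ [A → αX.β] : [A → α.Xβ] ∈ I, X = 'T' })

Items with dot before 'T', with the dot advanced:
  [D → . T L] → [D → T . L]
Closure of the advanced items:
  [D → T . L] has the dot before L: add [L → . ; y], [L → . ( ( y], [L → . T]
  [L → . T] has the dot before T: add [T → .]

GOTO = { [D → T . L], [L → . ( ( y], [L → . ; y], [L → . T], [T → .] }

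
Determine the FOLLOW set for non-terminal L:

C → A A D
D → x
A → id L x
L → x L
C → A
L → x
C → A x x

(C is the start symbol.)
{ 'x' }

In A → id L x: L is followed by x, add FIRST(x) \ {ε} = { 'x' }
In L → x L: L is at the end; this adds FOLLOW(L) to itself — nothing new

Taking the union: FOLLOW(L) = { 'x' }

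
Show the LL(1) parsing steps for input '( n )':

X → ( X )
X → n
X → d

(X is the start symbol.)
Stack is shown with the top on the left.

Stack    Input    Action
------------------------
X $      ( n ) $  output X → ( X )
( X ) $  ( n ) $  match '('
X ) $    n ) $    output X → n
n ) $    n ) $    match 'n'
) $      ) $      match ')'
$        $        accept

The string is accepted.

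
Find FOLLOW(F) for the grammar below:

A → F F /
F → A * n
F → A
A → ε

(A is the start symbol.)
To compute FOLLOW(F), find every occurrence of F on a right-hand side N → α F β: add FIRST(β) \ {ε}, and if β is empty or nullable also add FOLLOW(N). Iterate to a fixed point.

In A → F F /: F is followed by F '/', add FIRST(F '/') \ {ε} = { '*', '/' }
In A → F F /: F is followed by '/', add FIRST('/') \ {ε} = { '/' }

Taking the union: FOLLOW(F) = { '*', '/' }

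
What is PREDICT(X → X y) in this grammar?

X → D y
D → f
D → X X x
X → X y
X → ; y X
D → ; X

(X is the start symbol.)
{ ';', 'f' }

PREDICT(X → X y) = (FIRST(RHS) \ {ε}) ∪ (FOLLOW(X) if ε ∈ FIRST(RHS), i.e. RHS ⇒* ε)
FIRST(X) = { ';', 'f' }
FIRST(X y) = { ';', 'f' }
ε ∉ FIRST(X y), so FOLLOW(X) is not added.
PREDICT(X → X y) = { ';', 'f' }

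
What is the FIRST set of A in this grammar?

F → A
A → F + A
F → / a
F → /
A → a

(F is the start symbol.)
FIRST sets of the other non-terminals involved (by the same procedure, iterated to a fixed point):
  FIRST(F) = { '/', 'a' }

From A → F + A:
  - F is a non-terminal: add FIRST(F) \ {ε} = { '/', 'a' }
    F is not nullable, so stop
From A → a:
  - a is a terminal: add 'a' and stop

Collecting: FIRST(A) = { '/', 'a' }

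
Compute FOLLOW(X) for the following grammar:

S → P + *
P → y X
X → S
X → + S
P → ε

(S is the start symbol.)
To compute FOLLOW(X), find every occurrence of X on a right-hand side N → α X β: add FIRST(β) \ {ε}, and if β is empty or nullable also add FOLLOW(N). Iterate to a fixed point.

In P → y X: X is at the end, add FOLLOW(P)

The FOLLOW sets referred to above (computed the same way, to a fixed point):
  FOLLOW(P) = { '+' }

Taking the union: FOLLOW(X) = { '+' }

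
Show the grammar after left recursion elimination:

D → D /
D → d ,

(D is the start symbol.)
D is directly left-recursive. The standard transformation for
  A → A α₁ | ... | A α_m | β₁ | ... | β_n
is
  A  → β₁ A' | ... | β_n A'
  A' → α₁ A' | ... | α_m A' | ε

D → d , becomes D → d , D'
D → D / becomes D' → / D'
Add D' → ε

Resulting grammar:
D → d , D'
D' → / D'
D' → ε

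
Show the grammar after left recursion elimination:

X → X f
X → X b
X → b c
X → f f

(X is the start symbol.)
X is directly left-recursive. The standard transformation for
  A → A α₁ | ... | A α_m | β₁ | ... | β_n
is
  A  → β₁ A' | ... | β_n A'
  A' → α₁ A' | ... | α_m A' | ε

X → b c becomes X → b c X'
X → f f becomes X → f f X'
X → X f becomes X' → f X'
X → X b becomes X' → b X'
Add X' → ε

Resulting grammar:
X → b c X'
X → f f X'
X' → f X'
X' → b X'
X' → ε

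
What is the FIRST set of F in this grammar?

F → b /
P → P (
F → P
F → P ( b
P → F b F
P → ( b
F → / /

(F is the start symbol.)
{ '(', '/', 'b' }

To compute FIRST(F), examine every production with F on the left-hand side, reading each right-hand side left to right until a non-nullable symbol is reached.

FIRST sets of the other non-terminals involved (by the same procedure, iterated to a fixed point):
  FIRST(P) = { '(', '/', 'b' }

From F → b /:
  - b is a terminal: add 'b' and stop
From F → P:
  - P is a non-terminal: add FIRST(P) \ {ε} = { '(', '/', 'b' }
    P is not nullable, so stop
From F → P ( b:
  - P is a non-terminal: add FIRST(P) \ {ε} = { '(', '/', 'b' }
    P is not nullable, so stop
From F → / /:
  - '/' is a terminal: add '/' and stop

Collecting: FIRST(F) = { '(', '/', 'b' }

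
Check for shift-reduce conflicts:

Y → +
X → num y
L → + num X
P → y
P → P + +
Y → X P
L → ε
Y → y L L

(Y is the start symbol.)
A shift-reduce conflict occurs when an LR(0) state has both:
  - a complete (reduce) item [A → α .] (dot at the end), and
  - a shift item [B → β . c γ] (dot before a terminal).

Augment with Y' → Y and build the canonical LR(0) collection (I0 = CLOSURE({[Y' → . Y]}), then GOTO on every symbol after a dot until no new states appear). It has 16 states:
  I0: { [X → . num y], [Y → . +], [Y → . X P], [Y → . y L L], [Y' → . Y] }  — shift
  I1: { [Y → + .] }  — reduce
  I2: { [P → . P + +], [P → . y], [Y → X . P] }  — shift
  I3: { [Y' → Y .] }  — accept
  I4: { [X → num . y] }  — shift
  I5: { [L → . + num X], [L → .], [Y → y . L L] }  — shift, reduce
  I6: { [L → + . num X] }  — shift
  I7: { [L → . + num X], [L → .], [Y → y L . L] }  — shift, reduce
  I8: { [Y → y L L .] }  — reduce
  I9: { [L → + num . X], [X → . num y] }  — shift
  I10: { [L → + num X .] }  — reduce
  I11: { [X → num y .] }  — reduce
  I12: { [P → P . + +], [Y → X P .] }  — shift, reduce
  I13: { [P → y .] }  — reduce
  I14: { [P → P + . +] }  — shift
  I15: { [P → P + + .] }  — reduce

I5 contains reduce item [L → .] and shift item [L → . + num X] — shift-reduce conflict.
I7 contains reduce item [L → .] and shift item [L → . + num X] — shift-reduce conflict.
I12 contains reduce item [Y → X P .] and shift item [P → P . + +] — shift-reduce conflict.

Answer: Yes — I5: [L → .] vs [L → . + num X]; I7: [L → .] vs [L → . + num X]; I12: [Y → X P .] vs [P → P . + +]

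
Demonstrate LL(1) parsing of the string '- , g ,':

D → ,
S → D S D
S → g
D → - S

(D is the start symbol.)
LL(1) parsing maintains a stack (initially the start symbol over $) and the input. At each step: if the stack top is a terminal, match it against the current input token; if it is a non-terminal N, replace it with the RHS of M[N, lookahead] (the unique production whose predict set contains the lookahead).

Stack is shown with the top on the left.

Stack    Input      Action
--------------------------
D $      - , g , $  output D → - S
- S $    - , g , $  match '-'
S $      , g , $    output S → D S D
D S D $  , g , $    output D → ,
, S D $  , g , $    match ','
S D $    g , $      output S → g
g D $    g , $      match 'g'
D $      , $        output D → ,
, $      , $        match ','
$        $          accept

The string is accepted.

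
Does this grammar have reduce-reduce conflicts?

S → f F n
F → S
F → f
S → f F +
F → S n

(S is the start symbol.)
No reduce-reduce conflicts

A reduce-reduce conflict occurs when an LR(0) state has two complete items [A → α .] and [B → β .] — both call for a reduction, and with no lookahead the parser cannot choose between them.

Augment with S' → S and build the canonical LR(0) collection (I0 = CLOSURE({[S' → . S]}), then GOTO on every symbol after a dot until no new states appear). It has 9 states:
  I0: { [S → . f F +], [S → . f F n], [S' → . S] }  — shift
  I1: { [S' → S .] }  — accept
  I2: { [F → . S n], [F → . S], [F → . f], [S → . f F +], [S → . f F n], [S → f . F +], [S → f . F n] }  — shift
  I3: { [S → f F . +], [S → f F . n] }  — shift
  I4: { [F → S . n], [F → S .] }  — shift, reduce
  I5: { [F → . S n], [F → . S], [F → . f], [F → f .], [S → . f F +], [S → . f F n], [S → f . F +], [S → f . F n] }  — shift, reduce
  I6: { [F → S n .] }  — reduce
  I7: { [S → f F + .] }  — reduce
  I8: { [S → f F n .] }  — reduce

No state contains more than one complete item.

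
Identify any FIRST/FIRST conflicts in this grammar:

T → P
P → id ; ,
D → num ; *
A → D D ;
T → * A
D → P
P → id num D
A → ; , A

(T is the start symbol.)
A FIRST/FIRST conflict occurs when two productions N → α and N → β for the same non-terminal have FIRST(α) ∩ FIRST(β) ≠ ∅ (with ε ∈ FIRST of a nullable right-hand side, so two nullable alternatives also conflict).

FIRST sets of the non-terminals at (or reachable through a nullable prefix from) the front of some alternative:
  FIRST(P) = { 'id' }
  FIRST(D) = { 'id', 'num' }

Productions for T:
  T → P: FIRST = { 'id' }
  T → * A: FIRST = { '*' }
Productions for P:
  P → id ; ,: FIRST = { 'id' }
  P → id num D: FIRST = { 'id' }
Productions for D:
  D → num ; *: FIRST = { 'num' }
  D → P: FIRST = { 'id' }
Productions for A:
  A → D D ;: FIRST = { 'id', 'num' }
  A → ; , A: FIRST = { ';' }

Conflict for P: P → id ; , and P → id num D
  Overlap: { 'id' }

Answer: Yes. P → id ';' ',' / P → id num D on { 'id' }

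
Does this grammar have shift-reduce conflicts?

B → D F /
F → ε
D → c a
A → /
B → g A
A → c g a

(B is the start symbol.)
No shift-reduce conflicts

Augment with B' → B and build the canonical LR(0) collection (I0 = CLOSURE({[B' → . B]}), then GOTO on every symbol after a dot until no new states appear). It has 13 states:
  I0: { [B → . D F /], [B → . g A], [B' → . B], [D → . c a] }  — shift
  I1: { [B' → B .] }  — accept
  I2: { [B → D . F /], [F → .] }  — reduce
  I3: { [D → c . a] }  — shift
  I4: { [A → . /], [A → . c g a], [B → g . A] }  — shift
  I5: { [A → / .] }  — reduce
  I6: { [B → g A .] }  — reduce
  I7: { [A → c . g a] }  — shift
  I8: { [A → c g . a] }  — shift
  I9: { [A → c g a .] }  — reduce
  I10: { [D → c a .] }  — reduce
  I11: { [B → D F . /] }  — shift
  I12: { [B → D F / .] }  — reduce

No state contains both a complete item and a shift item.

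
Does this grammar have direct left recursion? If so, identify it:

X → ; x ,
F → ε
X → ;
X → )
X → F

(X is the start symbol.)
No direct left recursion

X → ; x ,: starts with ';'
F → ε: starts with ε
X → ;: starts with ';'
X → ): starts with ')'
X → F: starts with F

No direct left recursion found.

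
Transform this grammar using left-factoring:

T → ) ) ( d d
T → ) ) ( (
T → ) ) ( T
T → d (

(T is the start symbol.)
T → ) ) ( T'
T' → d d
T' → (
T' → T
T → d (

Left-factoring transforms A → αβ₁ | αβ₂ into A → αA' and A' → β₁ | β₂
(α is the longest common prefix among the alternatives). Repeat until
no nonterminal has two alternatives with a common prefix.

Round 1: T has alternatives sharing prefix ') ) ('. Introduce T': T → ) ) ( T'
  Add: T' → d d
  Add: T' → (
  Add: T' → T

No remaining common prefixes — done.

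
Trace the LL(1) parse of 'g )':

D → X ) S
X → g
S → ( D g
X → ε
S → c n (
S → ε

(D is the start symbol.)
LL(1) parsing maintains a stack (initially the start symbol over $) and the input. At each step: if the stack top is a terminal, match it against the current input token; if it is a non-terminal N, replace it with the RHS of M[N, lookahead] (the unique production whose predict set contains the lookahead).

Stack is shown with the top on the left.

Stack    Input  Action
----------------------
D $      g ) $  output D → X ) S
X ) S $  g ) $  output X → g
g ) S $  g ) $  match 'g'
) S $    ) $    match ')'
S $      $      output S → ε
$        $      accept

The string is accepted.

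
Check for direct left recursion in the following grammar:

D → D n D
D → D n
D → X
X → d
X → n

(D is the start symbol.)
Yes, D is left-recursive

D → D n D: LEFT RECURSIVE (starts with D)
D → D n: LEFT RECURSIVE (starts with D)
D → X: starts with X
X → d: starts with d
X → n: starts with n

The grammar has direct left recursion on: D.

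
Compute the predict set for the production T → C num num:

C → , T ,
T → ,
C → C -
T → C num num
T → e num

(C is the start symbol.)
{ ',' }

PREDICT(T → C num num) = (FIRST(RHS) \ {ε}) ∪ (FOLLOW(T) if ε ∈ FIRST(RHS), i.e. RHS ⇒* ε)
FIRST(C) = { ',' }
FIRST(C num num) = { ',' }
ε ∉ FIRST(C num num), so FOLLOW(T) is not added.
PREDICT(T → C num num) = { ',' }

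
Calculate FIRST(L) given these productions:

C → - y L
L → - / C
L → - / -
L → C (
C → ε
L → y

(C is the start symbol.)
{ '(', '-', 'y' }

To compute FIRST(L), examine every production with L on the left-hand side, reading each right-hand side left to right until a non-nullable symbol is reached.

FIRST sets of the other non-terminals involved (by the same procedure, iterated to a fixed point):
  FIRST(C) = { '-', ε }

From L → - / C:
  - '-' is a terminal: add '-' and stop
From L → - / -:
  - '-' is a terminal: add '-' and stop
From L → C (:
  - C is a non-terminal: add FIRST(C) \ {ε} = { '-' }
    C is nullable, so continue to the next symbol
  - '(' is a terminal: add '(' and stop
From L → y:
  - y is a terminal: add 'y' and stop

Collecting: FIRST(L) = { '(', '-', 'y' }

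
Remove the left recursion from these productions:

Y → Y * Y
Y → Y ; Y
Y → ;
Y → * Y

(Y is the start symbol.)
Y → ; Y'
Y → * Y Y'
Y' → * Y Y'
Y' → ; Y Y'
Y' → ε

Y is directly left-recursive. The standard transformation for
  A → A α₁ | ... | A α_m | β₁ | ... | β_n
is
  A  → β₁ A' | ... | β_n A'
  A' → α₁ A' | ... | α_m A' | ε

Y → ; becomes Y → ; Y'
Y → * Y becomes Y → * Y Y'
Y → Y * Y becomes Y' → * Y Y'
Y → Y ; Y becomes Y' → ; Y Y'
Add Y' → ε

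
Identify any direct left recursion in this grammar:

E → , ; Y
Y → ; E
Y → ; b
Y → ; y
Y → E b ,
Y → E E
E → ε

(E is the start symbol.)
No direct left recursion

E → , ; Y: starts with ','
Y → ; E: starts with ';'
Y → ; b: starts with ';'
Y → ; y: starts with ';'
Y → E b ,: starts with E
Y → E E: starts with E
E → ε: starts with ε

No direct left recursion found.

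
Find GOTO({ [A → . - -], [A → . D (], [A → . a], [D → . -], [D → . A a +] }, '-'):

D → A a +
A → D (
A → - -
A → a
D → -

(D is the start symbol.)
{ [A → - . -], [D → - .] }

GOTO(I, '-') = CLOSURE({ [A → αX.β] : [A → α.Xβ] ∈ I, X = '-' })

Items with dot before '-', with the dot advanced:
  [A → . - -] → [A → - . -]
  [D → . -] → [D → - .]
Closure adds nothing (no advanced item has the dot before a non-terminal).

GOTO = { [A → - . -], [D → - .] }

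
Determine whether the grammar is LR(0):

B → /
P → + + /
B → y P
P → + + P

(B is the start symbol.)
A grammar is LR(0) if no state in the canonical LR(0) collection has:
  - both a shift item (dot before a terminal) and a complete item (shift-reduce conflict), or
  - two or more complete items (reduce-reduce conflict; the accept item [B' → B .] counts as a complete item here).

Augment with B' → B and build the canonical LR(0) collection (I0 = CLOSURE({[B' → . B]}), then GOTO on every symbol after a dot until no new states appear). It has 9 states:
  I0: { [B → . /], [B → . y P], [B' → . B] }  — shift
  I1: { [B → / .] }  — reduce
  I2: { [B' → B .] }  — accept
  I3: { [B → y . P], [P → . + + /], [P → . + + P] }  — shift
  I4: { [P → + . + /], [P → + . + P] }  — shift
  I5: { [B → y P .] }  — reduce
  I6: { [P → + + . /], [P → + + . P], [P → . + + /], [P → . + + P] }  — shift
  I7: { [P → + + / .] }  — reduce
  I8: { [P → + + P .] }  — reduce

Every state is either a pure shift/goto state or contains exactly one complete item and nothing to shift — no conflicts. The grammar is LR(0).

Answer: Yes, the grammar is LR(0)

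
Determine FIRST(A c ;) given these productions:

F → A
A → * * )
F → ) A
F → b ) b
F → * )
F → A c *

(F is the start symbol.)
FIRST sets of the non-terminals involved (from the grammar, by fixed-point iteration):
  FIRST(A) = { '*' }

To compute FIRST(A c ;), process the symbols left to right:
Symbol A is a non-terminal. Add FIRST(A) \ {ε} = { '*' }
A is not nullable (ε ∉ FIRST(A)), so stop here.
FIRST(A c ;) = { '*' }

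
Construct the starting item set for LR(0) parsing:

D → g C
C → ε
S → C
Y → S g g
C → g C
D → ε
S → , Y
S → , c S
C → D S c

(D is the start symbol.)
{ [D → . g C], [D → .], [D' → . D] }

First, augment the grammar with D' → D
I₀ = CLOSURE({ [D' → . D] }):
  [D' → . D] has the dot before D: add [D → . g C], [D → .]
No further items can be added.

I₀ = { [D → . g C], [D → .], [D' → . D] }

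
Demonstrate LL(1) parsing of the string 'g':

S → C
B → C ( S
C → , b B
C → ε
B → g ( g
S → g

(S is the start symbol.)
Stack is shown with the top on the left.

Stack  Input  Action
--------------------
S $    g $    output S → g
g $    g $    match 'g'
$      $      accept

The string is accepted.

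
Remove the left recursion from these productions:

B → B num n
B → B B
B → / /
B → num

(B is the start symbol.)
B → / / B'
B → num B'
B' → num n B'
B' → B B'
B' → ε

B is directly left-recursive. The standard transformation for
  A → A α₁ | ... | A α_m | β₁ | ... | β_n
is
  A  → β₁ A' | ... | β_n A'
  A' → α₁ A' | ... | α_m A' | ε

B → / / becomes B → / / B'
B → num becomes B → num B'
B → B num n becomes B' → num n B'
B → B B becomes B' → B B'
Add B' → ε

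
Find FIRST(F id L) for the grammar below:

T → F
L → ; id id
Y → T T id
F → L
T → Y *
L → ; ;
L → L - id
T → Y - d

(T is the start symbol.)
{ ';' }

FIRST sets of the non-terminals involved (from the grammar, by fixed-point iteration):
  FIRST(F) = { ';' }

To compute FIRST(F id L), process the symbols left to right:
Symbol F is a non-terminal. Add FIRST(F) \ {ε} = { ';' }
F is not nullable (ε ∉ FIRST(F)), so stop here.
FIRST(F id L) = { ';' }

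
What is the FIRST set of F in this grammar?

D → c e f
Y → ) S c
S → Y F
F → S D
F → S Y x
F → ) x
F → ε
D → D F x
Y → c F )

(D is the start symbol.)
To compute FIRST(F), examine every production with F on the left-hand side, reading each right-hand side left to right until a non-nullable symbol is reached.

FIRST sets of the other non-terminals involved (by the same procedure, iterated to a fixed point):
  FIRST(S) = { ')', 'c' }

From F → S D:
  - S is a non-terminal: add FIRST(S) \ {ε} = { ')', 'c' }
    S is not nullable, so stop
From F → S Y x:
  - S is a non-terminal: add FIRST(S) \ {ε} = { ')', 'c' }
    S is not nullable, so stop
From F → ) x:
  - ')' is a terminal: add ')' and stop
From F → ε:
  - ε-production, so ε ∈ FIRST(F)

Collecting: FIRST(F) = { ')', 'c', ε }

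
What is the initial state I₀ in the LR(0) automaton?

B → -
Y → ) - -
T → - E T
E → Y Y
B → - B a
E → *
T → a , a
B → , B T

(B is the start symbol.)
{ [B → . , B T], [B → . - B a], [B → . -], [B' → . B] }

First, augment the grammar with B' → B
I₀ = CLOSURE({ [B' → . B] }):
  [B' → . B] has the dot before B: add [B → . -], [B → . - B a], [B → . , B T]
No further items can be added.

I₀ = { [B → . , B T], [B → . - B a], [B → . -], [B' → . B] }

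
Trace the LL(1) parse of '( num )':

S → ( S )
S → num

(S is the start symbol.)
LL(1) parsing maintains a stack (initially the start symbol over $) and the input. At each step: if the stack top is a terminal, match it against the current input token; if it is a non-terminal N, replace it with the RHS of M[N, lookahead] (the unique production whose predict set contains the lookahead).

Stack is shown with the top on the left.

Stack    Input      Action
--------------------------
S $      ( num ) $  output S → ( S )
( S ) $  ( num ) $  match '('
S ) $    num ) $    output S → num
num ) $  num ) $    match 'num'
) $      ) $        match ')'
$        $          accept

The string is accepted.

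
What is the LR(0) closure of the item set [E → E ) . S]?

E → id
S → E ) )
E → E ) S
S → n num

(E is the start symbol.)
To compute CLOSURE, for each item [A → α.Bβ] where B is a non-terminal, add [B → .γ] for all productions B → γ; repeat for the newly added items until nothing changes.

Start with: [E → E ) . S]
  [E → E ) . S] has the dot before S: add [S → . E ) )], [S → . n num]
  [S → . E ) )] has the dot before E: add [E → . id], [E → . E ) S]
No further items can be added.

CLOSURE = { [E → . E ) S], [E → . id], [E → E ) . S], [S → . E ) )], [S → . n num] }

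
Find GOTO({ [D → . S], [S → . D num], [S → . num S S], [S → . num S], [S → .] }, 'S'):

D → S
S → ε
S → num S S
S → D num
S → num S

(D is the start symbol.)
GOTO(I, 'S') = CLOSURE({ [A → αX.β] : [A → α.Xβ] ∈ I, X = 'S' })

Items with dot before 'S', with the dot advanced:
  [D → . S] → [D → S .]
Closure adds nothing (no advanced item has the dot before a non-terminal).

GOTO = { [D → S .] }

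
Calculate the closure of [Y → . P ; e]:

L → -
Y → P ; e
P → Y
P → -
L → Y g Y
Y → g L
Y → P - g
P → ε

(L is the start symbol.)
To compute CLOSURE, for each item [A → α.Bβ] where B is a non-terminal, add [B → .γ] for all productions B → γ; repeat for the newly added items until nothing changes.

Start with: [Y → . P ; e]
  [Y → . P ; e] has the dot before P: add [P → . Y], [P → . -], [P → .]
  [P → . Y] has the dot before Y: add [Y → . g L], [Y → . P - g]
No further items can be added.

CLOSURE = { [P → . -], [P → . Y], [P → .], [Y → . P - g], [Y → . P ; e], [Y → . g L] }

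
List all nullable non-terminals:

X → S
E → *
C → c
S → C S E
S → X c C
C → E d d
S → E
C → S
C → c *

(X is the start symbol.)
None

A non-terminal is nullable if it can derive ε (the empty string): either it has an ε-production, or it has a production whose right-hand side consists entirely of nullable non-terminals.

There are no ε-productions, so no non-terminal can derive ε.
No non-terminals are nullable.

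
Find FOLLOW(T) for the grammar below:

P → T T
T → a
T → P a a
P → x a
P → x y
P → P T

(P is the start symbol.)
In P → T T: T is followed by T, add FIRST(T) \ {ε} = { 'a', 'x' }
In P → T T: T is at the end, add FOLLOW(P)
In P → P T: T is at the end, add FOLLOW(P)

The FOLLOW sets referred to above (computed the same way, to a fixed point):
  FOLLOW(P) = { $, 'a', 'x' }

Taking the union: FOLLOW(T) = { $, 'a', 'x' }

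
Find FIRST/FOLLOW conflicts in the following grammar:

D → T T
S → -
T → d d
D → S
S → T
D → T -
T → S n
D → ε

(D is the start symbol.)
No FIRST/FOLLOW conflicts.

A FIRST/FOLLOW conflict occurs when a non-terminal N has a nullable alternative N → β (β ⇒* ε) and another alternative N → α with FIRST(α) ∩ FOLLOW(N) ≠ ∅: on such a lookahead the parser cannot decide between expanding α and letting N vanish via β.

Nullable non-terminals: D.
FIRST sets used below: FIRST(T) = { '-', 'd' }, FIRST(S) = { '-', 'd' }

D: nullable alternative(s) D → ε; FOLLOW(D) = { $ }
  D → T T: FIRST \ {ε} = { '-', 'd' } — disjoint from FOLLOW(D)
  D → S: FIRST \ {ε} = { '-', 'd' } — disjoint from FOLLOW(D)
  D → T -: FIRST \ {ε} = { '-', 'd' } — disjoint from FOLLOW(D)
  D → ε: FIRST \ {ε} = { } — this is the only nullable alternative, skip

S, T have no nullable alternative, so no FIRST/FOLLOW check is needed there.

No FIRST/FOLLOW conflicts found.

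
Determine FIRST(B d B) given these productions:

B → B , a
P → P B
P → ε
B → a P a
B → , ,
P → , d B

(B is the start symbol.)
FIRST sets of the non-terminals involved (from the grammar, by fixed-point iteration):
  FIRST(B) = { ',', 'a' }

To compute FIRST(B d B), process the symbols left to right:
Symbol B is a non-terminal. Add FIRST(B) \ {ε} = { ',', 'a' }
B is not nullable (ε ∉ FIRST(B)), so stop here.
FIRST(B d B) = { ',', 'a' }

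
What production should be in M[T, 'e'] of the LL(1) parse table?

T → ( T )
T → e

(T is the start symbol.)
T → e

To find M[T, 'e'], we find productions for T where 'e' is in the predict set (PREDICT(N → α) = (FIRST(α) \ {ε}) ∪ (FOLLOW(N) if α ⇒* ε)).

T → ( T ): PREDICT = { '(' }
T → e: PREDICT = { 'e' }
  'e' is in predict set, so this production goes in M[T, 'e']

M[T, 'e'] = T → e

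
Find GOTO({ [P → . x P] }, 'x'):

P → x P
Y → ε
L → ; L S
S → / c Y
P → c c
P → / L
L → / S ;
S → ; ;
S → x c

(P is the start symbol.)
{ [P → . / L], [P → . c c], [P → . x P], [P → x . P] }

GOTO(I, 'x') = CLOSURE({ [A → αX.β] : [A → α.Xβ] ∈ I, X = 'x' })

Items with dot before 'x', with the dot advanced:
  [P → . x P] → [P → x . P]
Closure of the advanced items:
  [P → x . P] has the dot before P: add [P → . x P], [P → . c c], [P → . / L]

GOTO = { [P → . / L], [P → . c c], [P → . x P], [P → x . P] }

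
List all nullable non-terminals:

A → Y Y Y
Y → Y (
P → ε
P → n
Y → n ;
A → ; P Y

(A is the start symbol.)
{ 'P' }

ε-productions: P → ε
So P is immediately nullable.
No further non-terminal can be added: every production for the remaining non-terminals contains a terminal or a non-nullable non-terminal.
Nullable = { 'P' }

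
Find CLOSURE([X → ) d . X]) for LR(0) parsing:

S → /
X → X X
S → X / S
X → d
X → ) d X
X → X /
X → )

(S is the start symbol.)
To compute CLOSURE, for each item [A → α.Bβ] where B is a non-terminal, add [B → .γ] for all productions B → γ; repeat for the newly added items until nothing changes.

Start with: [X → ) d . X]
  [X → ) d . X] has the dot before X: add [X → . X X], [X → . d], [X → . ) d X], [X → . X /], [X → . )]
No further items can be added.

CLOSURE = { [X → ) d . X], [X → . ) d X], [X → . )], [X → . X /], [X → . X X], [X → . d] }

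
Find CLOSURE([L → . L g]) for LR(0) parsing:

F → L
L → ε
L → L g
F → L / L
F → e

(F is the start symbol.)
{ [L → . L g], [L → .] }

To compute CLOSURE, for each item [A → α.Bβ] where B is a non-terminal, add [B → .γ] for all productions B → γ; repeat for the newly added items until nothing changes.

Start with: [L → . L g]
  [L → . L g] has the dot before L: add [L → .]
No further items can be added.

CLOSURE = { [L → . L g], [L → .] }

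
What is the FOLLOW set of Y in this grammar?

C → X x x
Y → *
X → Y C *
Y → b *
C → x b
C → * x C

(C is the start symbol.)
{ '*', 'b', 'x' }

To compute FOLLOW(Y), find every occurrence of Y on a right-hand side N → α Y β: add FIRST(β) \ {ε}, and if β is empty or nullable also add FOLLOW(N). Iterate to a fixed point.

In X → Y C *: Y is followed by C '*', add FIRST(C '*') \ {ε} = { '*', 'b', 'x' }

Taking the union: FOLLOW(Y) = { '*', 'b', 'x' }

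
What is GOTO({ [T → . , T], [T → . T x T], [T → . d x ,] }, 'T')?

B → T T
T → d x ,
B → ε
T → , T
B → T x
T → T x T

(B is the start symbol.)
{ [T → T . x T] }

GOTO(I, 'T') = CLOSURE({ [A → αX.β] : [A → α.Xβ] ∈ I, X = 'T' })

Items with dot before 'T', with the dot advanced:
  [T → . T x T] → [T → T . x T]
Closure adds nothing (no advanced item has the dot before a non-terminal).

GOTO = { [T → T . x T] }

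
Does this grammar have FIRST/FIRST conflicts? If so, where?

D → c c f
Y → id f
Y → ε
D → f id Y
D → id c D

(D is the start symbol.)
No FIRST/FIRST conflicts.

Productions for D:
  D → c c f: FIRST = { 'c' }
  D → f id Y: FIRST = { 'f' }
  D → id c D: FIRST = { 'id' }
Productions for Y:
  Y → id f: FIRST = { 'id' }
  Y → ε: FIRST = { ε }

All alternatives of each non-terminal have pairwise disjoint FIRST sets.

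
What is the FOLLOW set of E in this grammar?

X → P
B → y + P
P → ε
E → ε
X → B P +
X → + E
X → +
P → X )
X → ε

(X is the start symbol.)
{ $, ')' }

In X → + E: E is at the end, add FOLLOW(X)

The FOLLOW sets referred to above (computed the same way, to a fixed point):
  FOLLOW(X) = { $, ')' }

Taking the union: FOLLOW(E) = { $, ')' }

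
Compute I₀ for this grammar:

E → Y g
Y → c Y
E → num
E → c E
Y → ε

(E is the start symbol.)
{ [E → . Y g], [E → . c E], [E → . num], [E' → . E], [Y → . c Y], [Y → .] }

First, augment the grammar with E' → E
I₀ = CLOSURE({ [E' → . E] }):
  [E' → . E] has the dot before E: add [E → . Y g], [E → . num], [E → . c E]
  [E → . Y g] has the dot before Y: add [Y → . c Y], [Y → .]
No further items can be added.

I₀ = { [E → . Y g], [E → . c E], [E → . num], [E' → . E], [Y → . c Y], [Y → .] }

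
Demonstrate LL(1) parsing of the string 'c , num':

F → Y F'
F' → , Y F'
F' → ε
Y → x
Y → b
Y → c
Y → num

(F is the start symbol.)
Stack is shown with the top on the left.

Stack     Input      Action
---------------------------
F $       c , num $  output F → Y F'
Y F' $    c , num $  output Y → c
c F' $    c , num $  match 'c'
F' $      , num $    output F' → , Y F'
, Y F' $  , num $    match ','
Y F' $    num $      output Y → num
num F' $  num $      match 'num'
F' $      $          output F' → ε
$         $          accept

The string is accepted.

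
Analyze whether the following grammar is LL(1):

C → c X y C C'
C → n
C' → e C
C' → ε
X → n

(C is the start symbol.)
Relevant sets:
  FOLLOW(C') = { $, 'e' }

For C:
  PREDICT(C → c X y C C') = { 'c' }
  PREDICT(C → n) = { 'n' }
For C':
  PREDICT(C' → e C) = { 'e' }
  PREDICT(C' → ε) = { $, 'e' }
X has a single production, so nothing to check there.

Conflict found: Predict set conflict for C': { 'e' }
The grammar is NOT LL(1).

Answer: No. Predict set conflict for C': { 'e' }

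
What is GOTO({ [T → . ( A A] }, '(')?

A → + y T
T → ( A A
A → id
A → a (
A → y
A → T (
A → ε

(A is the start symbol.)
{ [A → . + y T], [A → . T (], [A → . a (], [A → . id], [A → . y], [A → .], [T → ( . A A], [T → . ( A A] }

GOTO(I, '(') = CLOSURE({ [A → αX.β] : [A → α.Xβ] ∈ I, X = '(' })

Items with dot before '(', with the dot advanced:
  [T → . ( A A] → [T → ( . A A]
Closure of the advanced items:
  [T → ( . A A] has the dot before A: add [A → . + y T], [A → . id], [A → . a (], [A → . y], [A → . T (], [A → .]
  [A → . T (] has the dot before T: add [T → . ( A A]

GOTO = { [A → . + y T], [A → . T (], [A → . a (], [A → . id], [A → . y], [A → .], [T → ( . A A], [T → . ( A A] }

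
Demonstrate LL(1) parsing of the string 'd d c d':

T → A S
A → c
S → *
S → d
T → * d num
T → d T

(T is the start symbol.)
LL(1) parsing maintains a stack (initially the start symbol over $) and the input. At each step: if the stack top is a terminal, match it against the current input token; if it is a non-terminal N, replace it with the RHS of M[N, lookahead] (the unique production whose predict set contains the lookahead).

Stack is shown with the top on the left.

Stack  Input      Action
------------------------
T $    d d c d $  output T → d T
d T $  d d c d $  match 'd'
T $    d c d $    output T → d T
d T $  d c d $    match 'd'
T $    c d $      output T → A S
A S $  c d $      output A → c
c S $  c d $      match 'c'
S $    d $        output S → d
d $    d $        match 'd'
$      $          accept

The string is accepted.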